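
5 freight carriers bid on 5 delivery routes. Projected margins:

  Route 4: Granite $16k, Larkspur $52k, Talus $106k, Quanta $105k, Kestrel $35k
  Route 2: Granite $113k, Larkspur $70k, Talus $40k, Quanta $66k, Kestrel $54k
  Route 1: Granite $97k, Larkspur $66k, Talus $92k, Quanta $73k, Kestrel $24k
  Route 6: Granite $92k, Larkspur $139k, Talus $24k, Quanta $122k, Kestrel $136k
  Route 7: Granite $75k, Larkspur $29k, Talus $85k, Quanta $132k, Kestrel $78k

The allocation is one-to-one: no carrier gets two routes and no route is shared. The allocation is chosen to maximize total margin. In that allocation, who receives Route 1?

Optimal: Granite→Route 2 ($113k), Larkspur→Route 1 ($66k), Talus→Route 4 ($106k), Quanta→Route 7 ($132k), Kestrel→Route 6 ($136k) — total 113+66+106+132+136 = $553k.
Column-greedy (each route in turn goes to its best remaining carrier) gives $509k, worse by 44.
Swapping Larkspur↔Quanta (Larkspur→Route 7 $29k, Quanta→Route 1 $73k) loses 96.
Checked against all permutations: $553k is optimal.
Larkspur's own top route is Route 6 ($139k), but forcing Larkspur→Route 6 and reassigning the rest optimally gives only $528k — worse by 25.

Larkspur receives Route 1.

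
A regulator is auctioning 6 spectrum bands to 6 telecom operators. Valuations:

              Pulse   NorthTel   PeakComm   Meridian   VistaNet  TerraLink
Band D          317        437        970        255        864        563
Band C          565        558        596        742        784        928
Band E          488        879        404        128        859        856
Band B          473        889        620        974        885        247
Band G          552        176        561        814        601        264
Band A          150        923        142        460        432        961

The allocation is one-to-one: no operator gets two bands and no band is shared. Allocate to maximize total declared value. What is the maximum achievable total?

Maximum total: $5206M

This is a one-to-one assignment (maximum-weight bipartite matching).
Optimal: Pulse→Band G ($552M), NorthTel→Band A ($923M), PeakComm→Band D ($970M), Meridian→Band B ($974M), VistaNet→Band E ($859M), TerraLink→Band C ($928M) — total 552+923+970+974+859+928 = $5206M.
Row-greedy (each operator in turn takes its best remaining band) gives $4555M, worse by 651.
Next-best assignment: Pulse→Band G, NorthTel→Band E, PeakComm→Band D, Meridian→Band B, VistaNet→Band C, TerraLink→Band A = $5120M.
Swapping Meridian↔TerraLink (Meridian→Band C $742M, TerraLink→Band B $247M) loses 913.
Every other assignment is strictly worse.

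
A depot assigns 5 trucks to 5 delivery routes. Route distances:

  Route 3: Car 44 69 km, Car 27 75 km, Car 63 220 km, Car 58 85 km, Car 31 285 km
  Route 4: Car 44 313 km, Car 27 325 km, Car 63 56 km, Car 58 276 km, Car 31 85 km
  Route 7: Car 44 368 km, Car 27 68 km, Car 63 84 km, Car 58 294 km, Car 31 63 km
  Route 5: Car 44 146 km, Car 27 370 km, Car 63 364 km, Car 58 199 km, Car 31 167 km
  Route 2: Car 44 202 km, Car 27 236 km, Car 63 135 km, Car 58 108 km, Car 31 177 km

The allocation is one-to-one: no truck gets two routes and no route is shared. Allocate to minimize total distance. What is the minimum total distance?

Optimal: Car 44→Route 5 (146 km), Car 27→Route 3 (75 km), Car 63→Route 4 (56 km), Car 58→Route 2 (108 km), Car 31→Route 7 (63 km) — total 146+75+56+108+63 = 448 km.
Next-best assignment: Car 44→Route 3, Car 27→Route 7, Car 63→Route 4, Car 58→Route 2, Car 31→Route 5 = 468 km.
Swapping Car 63↔Car 31 (Car 63→Route 7 84 km, Car 31→Route 4 85 km) adds 50.
Every other assignment is strictly worse.

Min total: 448 km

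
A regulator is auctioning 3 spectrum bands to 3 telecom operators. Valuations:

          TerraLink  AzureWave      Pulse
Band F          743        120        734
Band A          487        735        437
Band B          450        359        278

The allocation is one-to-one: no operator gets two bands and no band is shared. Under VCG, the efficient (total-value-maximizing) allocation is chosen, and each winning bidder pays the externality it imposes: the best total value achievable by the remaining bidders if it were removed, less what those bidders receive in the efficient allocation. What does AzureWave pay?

Efficient allocation: TerraLink→Band B ($450M), AzureWave→Band A ($735M), Pulse→Band F ($734M); total welfare W = $1919M.
AzureWave receives Band A at value $735M, so the others get W − 735 = $1184M.
Without AzureWave: best allocation of the remaining 2 bidders over all 3 bands is TerraLink→Band A ($487M), Pulse→Band F ($734M), total $1221M.
VCG payment = (others' best without AzureWave) − (others' welfare with AzureWave) = 1221 − 1184 = $37M.

AzureWave pays $37M.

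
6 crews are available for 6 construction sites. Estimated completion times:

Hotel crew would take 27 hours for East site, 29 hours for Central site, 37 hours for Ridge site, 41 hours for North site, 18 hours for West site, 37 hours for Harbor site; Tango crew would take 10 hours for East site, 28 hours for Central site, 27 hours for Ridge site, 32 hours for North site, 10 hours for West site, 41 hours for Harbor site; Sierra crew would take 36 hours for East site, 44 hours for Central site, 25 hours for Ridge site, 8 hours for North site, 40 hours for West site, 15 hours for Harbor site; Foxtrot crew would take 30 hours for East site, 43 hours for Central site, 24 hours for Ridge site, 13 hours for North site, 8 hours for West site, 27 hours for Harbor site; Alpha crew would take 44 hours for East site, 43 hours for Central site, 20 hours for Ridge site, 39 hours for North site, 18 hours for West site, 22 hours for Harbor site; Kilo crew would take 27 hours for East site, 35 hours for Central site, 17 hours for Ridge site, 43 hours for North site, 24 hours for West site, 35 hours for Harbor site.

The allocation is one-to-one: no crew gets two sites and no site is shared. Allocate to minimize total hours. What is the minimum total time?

Minimum total: 94 hours

Treat this as an assignment problem: match each crew to one site.
Optimal: Hotel crew→Central site (29 hours), Tango crew→East site (10 hours), Sierra crew→North site (8 hours), Foxtrot crew→West site (8 hours), Alpha crew→Harbor site (22 hours), Kilo crew→Ridge site (17 hours) — total 29+10+8+8+22+17 = 94 hours.
Row-greedy (each crew in turn takes its cheapest remaining site) gives 117 hours, worse by 23.
Next-best assignment: Hotel crew→Central site, Tango crew→East site, Sierra crew→Harbor site, Foxtrot crew→North site, Alpha crew→West site, Kilo crew→Ridge site = 102 hours.
Swapping Tango crew↔Sierra crew (Tango crew→North site 32 hours, Sierra crew→East site 36 hours) adds 50.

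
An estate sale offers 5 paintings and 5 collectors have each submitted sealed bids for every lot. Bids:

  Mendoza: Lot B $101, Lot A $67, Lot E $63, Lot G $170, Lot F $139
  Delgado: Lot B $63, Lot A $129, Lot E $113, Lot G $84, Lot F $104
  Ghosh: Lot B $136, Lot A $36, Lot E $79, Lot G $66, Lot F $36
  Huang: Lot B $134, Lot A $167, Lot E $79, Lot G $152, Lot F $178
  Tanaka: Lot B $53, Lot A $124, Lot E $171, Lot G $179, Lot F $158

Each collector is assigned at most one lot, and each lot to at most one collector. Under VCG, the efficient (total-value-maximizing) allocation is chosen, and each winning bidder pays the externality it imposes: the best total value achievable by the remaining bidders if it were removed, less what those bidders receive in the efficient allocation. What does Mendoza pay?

Mendoza pays $8.

Efficient allocation: Mendoza→Lot G ($170), Delgado→Lot A ($129), Ghosh→Lot B ($136), Huang→Lot F ($178), Tanaka→Lot E ($171); total welfare W = $784.
Mendoza receives Lot G at value $170, so the others get W − 170 = $614.
Without Mendoza: best allocation of the remaining 4 bidders over all 5 lots is Delgado→Lot A ($129), Ghosh→Lot B ($136), Huang→Lot F ($178), Tanaka→Lot G ($179), total $622.
VCG payment = (others' best without Mendoza) − (others' welfare with Mendoza) = 622 − 614 = $8.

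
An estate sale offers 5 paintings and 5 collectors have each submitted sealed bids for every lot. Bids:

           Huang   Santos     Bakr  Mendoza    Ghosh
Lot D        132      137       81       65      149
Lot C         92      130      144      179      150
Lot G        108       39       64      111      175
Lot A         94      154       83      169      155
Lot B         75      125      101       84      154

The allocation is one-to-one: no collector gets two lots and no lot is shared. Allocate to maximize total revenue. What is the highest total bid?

This is the linear assignment problem.
Optimal: Huang→Lot D ($132), Santos→Lot B ($125), Bakr→Lot C ($144), Mendoza→Lot A ($169), Ghosh→Lot G ($175) — total 132+125+144+169+175 = $745.
Row-greedy (each collector in turn takes its best remaining lot) gives $695, worse by 50.
Swapping Ghosh↔Mendoza (Ghosh→Lot A $155, Mendoza→Lot G $111) loses 78.
No other one-to-one assignment exceeds $745.

Maximum total: $745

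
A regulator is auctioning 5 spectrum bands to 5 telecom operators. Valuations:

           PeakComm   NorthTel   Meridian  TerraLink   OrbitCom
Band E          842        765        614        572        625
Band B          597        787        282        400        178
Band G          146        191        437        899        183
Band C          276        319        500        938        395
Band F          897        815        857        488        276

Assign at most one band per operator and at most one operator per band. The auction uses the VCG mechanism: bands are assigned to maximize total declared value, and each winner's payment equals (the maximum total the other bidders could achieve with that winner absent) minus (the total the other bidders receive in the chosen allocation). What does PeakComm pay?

Efficient allocation: PeakComm→Band E ($842M), NorthTel→Band B ($787M), Meridian→Band F ($857M), TerraLink→Band G ($899M), OrbitCom→Band C ($395M); total welfare W = $3780M.
PeakComm receives Band E at value $842M, so the others get W − 842 = $2938M.
Without PeakComm: best allocation of the remaining 4 bidders over all 5 bands is NorthTel→Band B ($787M), Meridian→Band F ($857M), TerraLink→Band C ($938M), OrbitCom→Band E ($625M), total $3207M.
VCG payment = (others' best without PeakComm) − (others' welfare with PeakComm) = 3207 − 2938 = $269M.

PeakComm pays $269M.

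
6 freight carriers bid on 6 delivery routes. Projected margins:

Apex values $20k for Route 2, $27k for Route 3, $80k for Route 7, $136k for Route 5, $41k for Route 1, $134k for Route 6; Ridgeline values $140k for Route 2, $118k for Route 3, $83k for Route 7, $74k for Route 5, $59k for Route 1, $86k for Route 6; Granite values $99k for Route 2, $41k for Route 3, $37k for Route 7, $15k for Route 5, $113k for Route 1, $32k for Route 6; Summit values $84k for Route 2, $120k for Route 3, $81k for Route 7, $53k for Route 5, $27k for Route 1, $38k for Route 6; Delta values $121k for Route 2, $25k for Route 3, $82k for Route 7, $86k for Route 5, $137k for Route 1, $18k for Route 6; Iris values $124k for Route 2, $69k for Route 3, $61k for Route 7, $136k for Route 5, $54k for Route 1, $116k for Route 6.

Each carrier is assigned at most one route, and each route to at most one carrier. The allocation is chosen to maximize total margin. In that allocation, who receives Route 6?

Apex receives Route 6.

Treat this as an assignment problem: match each carrier to one route.
Optimal: Apex→Route 6 ($134k), Ridgeline→Route 2 ($140k), Granite→Route 1 ($113k), Summit→Route 3 ($120k), Delta→Route 7 ($82k), Iris→Route 5 ($136k) — total 134+140+113+120+82+136 = $725k.
Swapping Delta↔Granite (Delta→Route 1 $137k, Granite→Route 7 $37k) loses 21.
Apex's own top route is Route 5 ($136k), but forcing Apex→Route 5 and reassigning the rest optimally gives only $707k — worse by 18.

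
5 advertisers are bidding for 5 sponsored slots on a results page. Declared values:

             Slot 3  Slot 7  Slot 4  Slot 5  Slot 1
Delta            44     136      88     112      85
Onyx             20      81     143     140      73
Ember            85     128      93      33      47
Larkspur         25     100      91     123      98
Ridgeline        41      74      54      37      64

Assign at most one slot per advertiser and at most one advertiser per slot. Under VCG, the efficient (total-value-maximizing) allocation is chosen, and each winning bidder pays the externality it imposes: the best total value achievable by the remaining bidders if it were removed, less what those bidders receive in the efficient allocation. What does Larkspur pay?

Larkspur pays $19.

Efficient allocation: Delta→Slot 7 ($136), Onyx→Slot 4 ($143), Ember→Slot 3 ($85), Larkspur→Slot 5 ($123), Ridgeline→Slot 1 ($64); total welfare W = $551.
Larkspur receives Slot 5 at value $123, so the others get W − 123 = $428.
Without Larkspur: best allocation of the remaining 4 bidders over all 5 slots is Delta→Slot 5 ($112), Onyx→Slot 4 ($143), Ember→Slot 7 ($128), Ridgeline→Slot 1 ($64), total $447.
VCG payment = (others' best without Larkspur) − (others' welfare with Larkspur) = 447 − 428 = $19.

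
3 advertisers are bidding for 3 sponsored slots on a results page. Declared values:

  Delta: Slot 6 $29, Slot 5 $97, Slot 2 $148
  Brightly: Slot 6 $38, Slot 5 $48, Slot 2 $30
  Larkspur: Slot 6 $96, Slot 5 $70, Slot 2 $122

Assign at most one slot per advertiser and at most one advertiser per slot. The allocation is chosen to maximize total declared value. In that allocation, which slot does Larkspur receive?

Larkspur receives Slot 6.

Optimal: Delta→Slot 2 ($148), Brightly→Slot 5 ($48), Larkspur→Slot 6 ($96) — total 148+48+96 = $292.
Column-greedy (each slot in turn goes to its best remaining advertiser) gives $223, worse by 69.
Larkspur's own top slot is Slot 2 ($122), but forcing Larkspur→Slot 2 and reassigning the rest optimally gives only $257 — worse by 35.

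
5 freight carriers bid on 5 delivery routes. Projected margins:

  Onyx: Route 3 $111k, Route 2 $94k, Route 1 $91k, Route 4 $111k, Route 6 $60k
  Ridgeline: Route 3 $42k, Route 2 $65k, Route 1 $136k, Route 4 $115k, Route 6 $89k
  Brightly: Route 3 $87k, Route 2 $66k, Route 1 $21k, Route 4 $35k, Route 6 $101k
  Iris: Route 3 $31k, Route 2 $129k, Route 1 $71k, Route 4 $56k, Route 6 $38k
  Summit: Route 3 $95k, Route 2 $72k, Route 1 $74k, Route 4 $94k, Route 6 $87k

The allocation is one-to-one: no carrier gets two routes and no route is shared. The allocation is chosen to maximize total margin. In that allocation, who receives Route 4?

This is a one-to-one assignment (maximum-weight bipartite matching).
Optimal: Onyx→Route 4 ($111k), Ridgeline→Route 1 ($136k), Brightly→Route 6 ($101k), Iris→Route 2 ($129k), Summit→Route 3 ($95k) — total 111+136+101+129+95 = $572k.
Onyx's own top route is Route 3 ($111k), but forcing Onyx→Route 3 and reassigning the rest optimally gives only $571k — worse by 1.

Onyx receives Route 4.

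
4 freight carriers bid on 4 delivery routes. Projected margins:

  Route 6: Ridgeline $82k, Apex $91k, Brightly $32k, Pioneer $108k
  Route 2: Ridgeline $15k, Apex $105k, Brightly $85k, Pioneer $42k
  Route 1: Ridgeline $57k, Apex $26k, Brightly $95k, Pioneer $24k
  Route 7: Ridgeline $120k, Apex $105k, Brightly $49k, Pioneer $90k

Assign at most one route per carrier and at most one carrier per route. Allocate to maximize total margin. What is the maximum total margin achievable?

Max total: $428k

Optimal: Ridgeline→Route 7 ($120k), Apex→Route 2 ($105k), Brightly→Route 1 ($95k), Pioneer→Route 6 ($108k) — total 120+105+95+108 = $428k.
Next-best assignment: Ridgeline→Route 6, Apex→Route 2, Brightly→Route 1, Pioneer→Route 7 = $372k.
Swapping Brightly↔Apex (Brightly→Route 2 $85k, Apex→Route 1 $26k) loses 89.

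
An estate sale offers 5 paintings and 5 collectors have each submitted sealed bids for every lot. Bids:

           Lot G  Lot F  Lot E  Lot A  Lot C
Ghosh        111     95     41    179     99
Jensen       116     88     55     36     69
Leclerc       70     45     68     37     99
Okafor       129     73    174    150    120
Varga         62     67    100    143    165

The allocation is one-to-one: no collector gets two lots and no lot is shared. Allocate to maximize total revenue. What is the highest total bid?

This is a one-to-one assignment (maximum-weight bipartite matching).
Optimal: Ghosh→Lot A ($179), Jensen→Lot G ($116), Leclerc→Lot F ($45), Okafor→Lot E ($174), Varga→Lot C ($165) — total 179+116+45+174+165 = $679.
Row-greedy (each collector in turn takes its best remaining lot) gives $635, worse by 44.
Swapping Jensen↔Varga (Jensen→Lot C $69, Varga→Lot G $62) loses 150.
Checked against all permutations: $679 is optimal.

Maximum total: $679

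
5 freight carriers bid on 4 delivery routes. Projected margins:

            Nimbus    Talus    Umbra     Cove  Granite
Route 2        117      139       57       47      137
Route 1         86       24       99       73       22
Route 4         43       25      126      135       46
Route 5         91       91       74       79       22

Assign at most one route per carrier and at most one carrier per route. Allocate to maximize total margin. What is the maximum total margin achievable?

Optimal: Talus→Route 2 ($139k), Umbra→Route 1 ($99k), Cove→Route 4 ($135k), Nimbus→Route 5 ($91k) — total 139+99+135+91 = $464k.
Row-greedy (each carrier in turn takes its best remaining route) gives $407k, worse by 57.
Next-best assignment: Granite→Route 2, Umbra→Route 1, Cove→Route 4, Nimbus→Route 5 = $462k.
No other one-to-one assignment exceeds $464k.

Max total: $464k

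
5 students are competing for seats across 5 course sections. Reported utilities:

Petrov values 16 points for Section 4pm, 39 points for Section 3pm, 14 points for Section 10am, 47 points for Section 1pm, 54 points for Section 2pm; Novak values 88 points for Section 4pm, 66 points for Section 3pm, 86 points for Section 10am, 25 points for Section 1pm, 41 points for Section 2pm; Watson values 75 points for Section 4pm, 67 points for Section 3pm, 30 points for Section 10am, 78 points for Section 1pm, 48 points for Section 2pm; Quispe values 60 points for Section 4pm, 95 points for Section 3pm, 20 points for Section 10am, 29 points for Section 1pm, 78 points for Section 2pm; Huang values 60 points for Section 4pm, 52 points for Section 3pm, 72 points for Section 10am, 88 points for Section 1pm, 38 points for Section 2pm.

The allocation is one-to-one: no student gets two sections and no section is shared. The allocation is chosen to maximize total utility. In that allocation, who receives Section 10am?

Optimal: Petrov→Section 2pm (54 points), Novak→Section 10am (86 points), Watson→Section 4pm (75 points), Quispe→Section 3pm (95 points), Huang→Section 1pm (88 points) — total 54+86+75+95+88 = 398 points.
Row-greedy (each student in turn takes its best remaining section) gives 387 points, worse by 11.
Swapping Watson↔Novak (Watson→Section 10am 30 points, Novak→Section 4pm 88 points) loses 43.
Novak's own top section is Section 4pm (88 points), but forcing Novak→Section 4pm and reassigning the rest optimally gives only 387 points — worse by 11.

Novak receives Section 10am.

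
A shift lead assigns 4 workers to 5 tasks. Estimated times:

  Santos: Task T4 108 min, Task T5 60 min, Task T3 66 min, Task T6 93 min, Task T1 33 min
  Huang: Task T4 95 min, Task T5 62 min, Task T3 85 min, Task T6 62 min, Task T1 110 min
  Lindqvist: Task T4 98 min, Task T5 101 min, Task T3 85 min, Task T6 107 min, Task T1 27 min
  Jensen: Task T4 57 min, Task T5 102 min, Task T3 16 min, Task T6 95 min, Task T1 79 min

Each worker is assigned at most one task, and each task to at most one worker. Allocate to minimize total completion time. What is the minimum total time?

This is the linear assignment problem.
Optimal: Santos→Task T5 (60 min), Huang→Task T6 (62 min), Lindqvist→Task T1 (27 min), Jensen→Task T3 (16 min) — total 60+62+27+16 = 165 min.
Row-greedy (each worker in turn takes its cheapest remaining task) gives 237 min, worse by 72.

Min total: 165 min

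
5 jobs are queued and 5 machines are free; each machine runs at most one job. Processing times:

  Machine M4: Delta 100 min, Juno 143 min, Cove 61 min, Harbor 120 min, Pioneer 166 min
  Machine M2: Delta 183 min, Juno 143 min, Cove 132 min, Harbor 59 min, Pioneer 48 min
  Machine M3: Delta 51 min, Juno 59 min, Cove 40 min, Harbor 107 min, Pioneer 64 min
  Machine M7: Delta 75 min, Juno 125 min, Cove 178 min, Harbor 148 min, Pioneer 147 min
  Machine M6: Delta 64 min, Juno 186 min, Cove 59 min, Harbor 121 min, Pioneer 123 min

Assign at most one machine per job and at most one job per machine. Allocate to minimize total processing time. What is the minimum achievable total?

Optimal: Delta→Machine M7 (75 min), Juno→Machine M3 (59 min), Cove→Machine M6 (59 min), Harbor→Machine M4 (120 min), Pioneer→Machine M2 (48 min) — total 75+59+59+120+48 = 361 min.
Every other assignment is strictly worse.

Minimum total: 361 min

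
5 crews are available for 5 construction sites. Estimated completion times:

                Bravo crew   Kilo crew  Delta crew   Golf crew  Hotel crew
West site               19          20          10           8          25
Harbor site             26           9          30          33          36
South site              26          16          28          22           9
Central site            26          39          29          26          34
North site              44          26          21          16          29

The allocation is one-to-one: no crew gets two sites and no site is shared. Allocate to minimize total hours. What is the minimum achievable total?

Minimum total: 70 hours

This is the linear assignment problem.
Optimal: Bravo crew→Central site (26 hours), Kilo crew→Harbor site (9 hours), Delta crew→West site (10 hours), Golf crew→North site (16 hours), Hotel crew→South site (9 hours) — total 26+9+10+16+9 = 70 hours.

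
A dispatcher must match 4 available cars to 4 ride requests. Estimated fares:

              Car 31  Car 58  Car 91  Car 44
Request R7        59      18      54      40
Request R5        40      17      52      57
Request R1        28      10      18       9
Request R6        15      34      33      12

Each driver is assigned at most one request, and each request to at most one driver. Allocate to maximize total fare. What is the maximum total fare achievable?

Optimal: Car 31→Request R1 ($28), Car 58→Request R6 ($34), Car 91→Request R7 ($54), Car 44→Request R5 ($57) — total 28+34+54+57 = $173.
Column-greedy (each request in turn goes to its best remaining driver) gives $168, worse by 5.
Next-best assignment: Car 31→Request R7, Car 58→Request R6, Car 91→Request R1, Car 44→Request R5 = $168.
Checked against all permutations: $173 is optimal.

Maximum total: $173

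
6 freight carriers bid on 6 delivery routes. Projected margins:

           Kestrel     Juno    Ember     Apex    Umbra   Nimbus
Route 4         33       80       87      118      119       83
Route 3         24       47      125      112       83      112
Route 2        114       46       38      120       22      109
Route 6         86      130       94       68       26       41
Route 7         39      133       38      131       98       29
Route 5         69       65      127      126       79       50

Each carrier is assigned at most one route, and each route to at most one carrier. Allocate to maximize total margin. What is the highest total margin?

This is the linear assignment problem.
Optimal: Kestrel→Route 2 ($114k), Juno→Route 6 ($130k), Ember→Route 5 ($127k), Apex→Route 7 ($131k), Umbra→Route 4 ($119k), Nimbus→Route 3 ($112k) — total 114+130+127+131+119+112 = $733k.
Column-greedy (each route in turn goes to its best remaining carrier) gives $583k, worse by 150.
Next-best assignment: Kestrel→Route 2, Juno→Route 6, Ember→Route 5, Apex→Route 4, Umbra→Route 7, Nimbus→Route 3 = $699k.
No other one-to-one assignment exceeds $733k.

Max total: $733k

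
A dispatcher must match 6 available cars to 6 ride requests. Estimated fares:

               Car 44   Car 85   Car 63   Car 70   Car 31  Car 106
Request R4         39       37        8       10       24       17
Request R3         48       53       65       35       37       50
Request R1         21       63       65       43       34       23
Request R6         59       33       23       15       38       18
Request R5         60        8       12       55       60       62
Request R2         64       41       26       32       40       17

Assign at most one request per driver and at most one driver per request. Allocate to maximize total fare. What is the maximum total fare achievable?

This is the linear assignment problem.
Optimal: Car 44→Request R2 ($64), Car 85→Request R4 ($37), Car 63→Request R3 ($65), Car 70→Request R1 ($43), Car 31→Request R6 ($38), Car 106→Request R5 ($62) — total 64+37+65+43+38+62 = $309.
Column-greedy (each request in turn goes to its best remaining driver) gives $299, worse by 10.
Checked against all permutations: $309 is optimal.

Max total: $309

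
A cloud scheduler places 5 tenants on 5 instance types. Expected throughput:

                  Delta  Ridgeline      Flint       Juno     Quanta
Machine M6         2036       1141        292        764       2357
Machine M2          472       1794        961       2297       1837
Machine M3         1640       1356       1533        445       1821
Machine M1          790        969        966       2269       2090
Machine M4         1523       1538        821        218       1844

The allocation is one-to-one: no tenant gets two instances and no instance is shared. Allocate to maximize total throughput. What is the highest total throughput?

Maximum total: 9494 ops/s

This is a one-to-one assignment (maximum-weight bipartite matching).
Optimal: Delta→Machine M6 (2036 ops/s), Ridgeline→Machine M4 (1538 ops/s), Flint→Machine M3 (1533 ops/s), Juno→Machine M2 (2297 ops/s), Quanta→Machine M1 (2090 ops/s) — total 2036+1538+1533+2297+2090 = 9494 ops/s.
Row-greedy (each tenant in turn takes its best remaining instance) gives 9476 ops/s, worse by 18.
Swapping Juno↔Flint (Juno→Machine M3 445 ops/s, Flint→Machine M2 961 ops/s) loses 2424.
Checked against all permutations: 9494 ops/s is optimal.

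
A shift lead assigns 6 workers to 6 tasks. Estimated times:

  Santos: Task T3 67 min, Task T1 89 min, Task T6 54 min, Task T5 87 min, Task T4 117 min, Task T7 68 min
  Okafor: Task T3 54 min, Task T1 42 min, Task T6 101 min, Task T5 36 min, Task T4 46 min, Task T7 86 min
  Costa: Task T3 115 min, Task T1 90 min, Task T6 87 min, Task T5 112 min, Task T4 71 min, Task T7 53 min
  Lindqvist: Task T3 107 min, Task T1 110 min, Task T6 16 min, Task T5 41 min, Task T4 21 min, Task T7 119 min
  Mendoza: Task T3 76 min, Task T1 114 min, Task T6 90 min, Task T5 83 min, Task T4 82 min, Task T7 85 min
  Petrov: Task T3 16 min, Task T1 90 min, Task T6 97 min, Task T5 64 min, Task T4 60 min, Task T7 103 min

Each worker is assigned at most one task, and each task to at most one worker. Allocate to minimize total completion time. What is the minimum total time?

This is the linear assignment problem.
Optimal: Santos→Task T6 (54 min), Okafor→Task T1 (42 min), Costa→Task T7 (53 min), Lindqvist→Task T4 (21 min), Mendoza→Task T5 (83 min), Petrov→Task T3 (16 min) — total 54+42+53+21+83+16 = 269 min.
Min-entry greedy (repeatedly take the single cheapest remaining cell) gives 292 min, worse by 23.
Every other assignment is strictly worse.

Min total: 269 min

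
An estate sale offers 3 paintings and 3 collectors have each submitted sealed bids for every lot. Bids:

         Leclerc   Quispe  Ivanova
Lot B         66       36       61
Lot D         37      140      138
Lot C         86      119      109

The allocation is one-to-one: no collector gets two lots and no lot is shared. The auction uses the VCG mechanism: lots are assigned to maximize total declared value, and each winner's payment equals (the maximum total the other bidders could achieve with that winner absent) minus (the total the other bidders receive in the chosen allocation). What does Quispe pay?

Quispe pays $20.

Efficient allocation: Leclerc→Lot B ($66), Quispe→Lot C ($119), Ivanova→Lot D ($138); total welfare W = $323.
Quispe receives Lot C at value $119, so the others get W − 119 = $204.
Without Quispe: best allocation of the remaining 2 bidders over all 3 lots is Leclerc→Lot C ($86), Ivanova→Lot D ($138), total $224.
VCG payment = (others' best without Quispe) − (others' welfare with Quispe) = 224 − 204 = $20.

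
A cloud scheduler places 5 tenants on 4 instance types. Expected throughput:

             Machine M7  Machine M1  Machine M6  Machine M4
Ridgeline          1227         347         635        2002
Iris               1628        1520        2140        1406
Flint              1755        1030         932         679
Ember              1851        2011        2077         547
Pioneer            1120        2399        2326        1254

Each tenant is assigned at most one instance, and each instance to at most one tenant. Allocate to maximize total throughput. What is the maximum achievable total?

Optimal: Ember→Machine M7 (1851 ops/s), Pioneer→Machine M1 (2399 ops/s), Iris→Machine M6 (2140 ops/s), Ridgeline→Machine M4 (2002 ops/s) — total 1851+2399+2140+2002 = 8392 ops/s.
Row-greedy (each tenant in turn takes its best remaining instance) gives 7908 ops/s, worse by 484.
Next-best assignment: Flint→Machine M7, Pioneer→Machine M1, Iris→Machine M6, Ridgeline→Machine M4 = 8296 ops/s.
Every other assignment is strictly worse.

Maximum total: 8392 ops/s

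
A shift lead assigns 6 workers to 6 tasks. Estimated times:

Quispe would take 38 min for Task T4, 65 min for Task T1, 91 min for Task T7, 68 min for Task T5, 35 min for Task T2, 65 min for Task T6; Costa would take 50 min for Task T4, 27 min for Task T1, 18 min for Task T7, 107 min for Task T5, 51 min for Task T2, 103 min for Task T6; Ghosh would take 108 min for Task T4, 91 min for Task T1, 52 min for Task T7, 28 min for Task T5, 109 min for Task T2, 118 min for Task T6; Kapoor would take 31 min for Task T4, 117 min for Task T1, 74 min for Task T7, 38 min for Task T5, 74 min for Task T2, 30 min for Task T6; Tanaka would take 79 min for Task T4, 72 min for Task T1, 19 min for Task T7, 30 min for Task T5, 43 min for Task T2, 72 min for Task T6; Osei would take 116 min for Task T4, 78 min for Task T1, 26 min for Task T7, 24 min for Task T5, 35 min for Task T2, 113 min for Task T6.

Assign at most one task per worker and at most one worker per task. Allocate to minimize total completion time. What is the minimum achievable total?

Minimum total: 177 min

Optimal: Quispe→Task T4 (38 min), Costa→Task T1 (27 min), Ghosh→Task T5 (28 min), Kapoor→Task T6 (30 min), Tanaka→Task T7 (19 min), Osei→Task T2 (35 min) — total 38+27+28+30+19+35 = 177 min.
Row-greedy (each worker in turn takes its cheapest remaining task) gives 299 min, worse by 122.
Next-best assignment: Quispe→Task T4, Costa→Task T1, Ghosh→Task T5, Kapoor→Task T6, Tanaka→Task T2, Osei→Task T7 = 192 min.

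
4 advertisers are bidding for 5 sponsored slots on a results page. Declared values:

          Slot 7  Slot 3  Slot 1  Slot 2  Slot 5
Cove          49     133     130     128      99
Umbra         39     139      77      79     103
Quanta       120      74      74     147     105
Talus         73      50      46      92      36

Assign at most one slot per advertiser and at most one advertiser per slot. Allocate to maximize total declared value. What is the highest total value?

Optimal: Cove→Slot 1 ($130), Umbra→Slot 3 ($139), Quanta→Slot 2 ($147), Talus→Slot 7 ($73) — total 130+139+147+73 = $489.
Column-greedy (each slot in turn goes to its best remaining advertiser) gives $481, worse by 8.
Next-best assignment: Cove→Slot 1, Umbra→Slot 3, Quanta→Slot 7, Talus→Slot 2 = $481.

Max total: $489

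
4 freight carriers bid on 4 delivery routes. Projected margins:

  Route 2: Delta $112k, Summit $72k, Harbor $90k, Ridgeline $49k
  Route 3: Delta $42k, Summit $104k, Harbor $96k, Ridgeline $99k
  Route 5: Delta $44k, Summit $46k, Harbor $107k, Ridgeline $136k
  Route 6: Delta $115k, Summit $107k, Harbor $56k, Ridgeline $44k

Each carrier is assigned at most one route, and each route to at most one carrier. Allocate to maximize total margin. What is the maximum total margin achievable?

Optimal: Delta→Route 2 ($112k), Summit→Route 6 ($107k), Harbor→Route 3 ($96k), Ridgeline→Route 5 ($136k) — total 112+107+96+136 = $451k.
Column-greedy (each route in turn goes to its best remaining carrier) gives $408k, worse by 43.
Checked against all permutations: $451k is optimal.

Maximum total: $451k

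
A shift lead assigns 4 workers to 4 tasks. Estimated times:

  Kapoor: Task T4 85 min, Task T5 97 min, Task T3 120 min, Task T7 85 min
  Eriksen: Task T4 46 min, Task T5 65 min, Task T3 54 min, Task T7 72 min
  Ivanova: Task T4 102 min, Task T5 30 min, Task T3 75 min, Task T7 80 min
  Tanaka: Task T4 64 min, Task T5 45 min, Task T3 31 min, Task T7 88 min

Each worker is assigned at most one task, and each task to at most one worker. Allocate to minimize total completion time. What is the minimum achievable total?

Min total: 192 min

Optimal: Kapoor→Task T7 (85 min), Eriksen→Task T4 (46 min), Ivanova→Task T5 (30 min), Tanaka→Task T3 (31 min) — total 85+46+30+31 = 192 min.
Row-greedy (each worker in turn takes its cheapest remaining task) gives 257 min, worse by 65.
Next-best assignment: Kapoor→Task T4, Eriksen→Task T7, Ivanova→Task T5, Tanaka→Task T3 = 218 min.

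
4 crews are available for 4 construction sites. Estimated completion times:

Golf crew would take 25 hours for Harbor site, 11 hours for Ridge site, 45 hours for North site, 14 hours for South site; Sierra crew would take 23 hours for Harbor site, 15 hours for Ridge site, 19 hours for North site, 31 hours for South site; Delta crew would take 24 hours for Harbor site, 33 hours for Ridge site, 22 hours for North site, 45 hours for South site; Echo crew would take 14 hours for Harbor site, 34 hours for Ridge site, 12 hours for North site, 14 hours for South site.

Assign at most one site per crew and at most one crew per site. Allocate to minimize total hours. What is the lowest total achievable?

Min total: 65 hours

This is a one-to-one assignment (minimum-cost bipartite matching).
Optimal: Golf crew→South site (14 hours), Sierra crew→Ridge site (15 hours), Delta crew→Harbor site (24 hours), Echo crew→North site (12 hours) — total 14+15+24+12 = 65 hours.
Min-entry greedy (repeatedly take the single cheapest remaining cell) gives 91 hours, worse by 26.
Swapping Delta crew↔Sierra crew (Delta crew→Ridge site 33 hours, Sierra crew→Harbor site 23 hours) adds 17.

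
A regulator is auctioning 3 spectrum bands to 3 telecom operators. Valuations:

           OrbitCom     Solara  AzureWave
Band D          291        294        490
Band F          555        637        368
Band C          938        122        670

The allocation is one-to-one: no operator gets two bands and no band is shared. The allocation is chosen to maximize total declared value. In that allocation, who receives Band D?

AzureWave receives Band D.

Optimal: OrbitCom→Band C ($938M), Solara→Band F ($637M), AzureWave→Band D ($490M) — total 938+637+490 = $2065M.
Next-best assignment: OrbitCom→Band C, Solara→Band D, AzureWave→Band F = $1600M.
Every other assignment is strictly worse.
AzureWave's own top band is Band C ($670M), but forcing AzureWave→Band C and reassigning the rest optimally gives only $1598M — worse by 467.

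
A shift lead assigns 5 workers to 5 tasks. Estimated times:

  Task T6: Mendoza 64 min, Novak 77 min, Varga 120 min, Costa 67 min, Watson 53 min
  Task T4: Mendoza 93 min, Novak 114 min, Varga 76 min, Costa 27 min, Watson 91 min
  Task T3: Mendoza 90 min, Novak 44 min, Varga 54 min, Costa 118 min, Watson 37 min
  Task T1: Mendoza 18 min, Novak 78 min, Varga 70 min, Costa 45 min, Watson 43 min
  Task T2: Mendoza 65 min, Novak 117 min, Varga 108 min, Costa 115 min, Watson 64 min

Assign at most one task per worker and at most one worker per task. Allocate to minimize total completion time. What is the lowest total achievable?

Minimum total: 240 min

Optimal: Mendoza→Task T1 (18 min), Novak→Task T6 (77 min), Varga→Task T3 (54 min), Costa→Task T4 (27 min), Watson→Task T2 (64 min) — total 18+77+54+27+64 = 240 min.
Row-greedy (each worker in turn takes its cheapest remaining task) gives 269 min, worse by 29.
Next-best assignment: Mendoza→Task T1, Novak→Task T3, Varga→Task T2, Costa→Task T4, Watson→Task T6 = 250 min.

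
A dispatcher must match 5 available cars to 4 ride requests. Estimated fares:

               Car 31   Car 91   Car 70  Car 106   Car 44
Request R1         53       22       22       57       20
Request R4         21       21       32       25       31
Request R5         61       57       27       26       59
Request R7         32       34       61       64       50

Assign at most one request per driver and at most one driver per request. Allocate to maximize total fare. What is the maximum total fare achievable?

Maximum total: $210

This is the linear assignment problem.
Optimal: Car 106→Request R1 ($57), Car 44→Request R4 ($31), Car 31→Request R5 ($61), Car 70→Request R7 ($61) — total 57+31+61+61 = $210.
Column-greedy (each request in turn goes to its best remaining driver) gives $200, worse by 10.
No other one-to-one assignment exceeds $210.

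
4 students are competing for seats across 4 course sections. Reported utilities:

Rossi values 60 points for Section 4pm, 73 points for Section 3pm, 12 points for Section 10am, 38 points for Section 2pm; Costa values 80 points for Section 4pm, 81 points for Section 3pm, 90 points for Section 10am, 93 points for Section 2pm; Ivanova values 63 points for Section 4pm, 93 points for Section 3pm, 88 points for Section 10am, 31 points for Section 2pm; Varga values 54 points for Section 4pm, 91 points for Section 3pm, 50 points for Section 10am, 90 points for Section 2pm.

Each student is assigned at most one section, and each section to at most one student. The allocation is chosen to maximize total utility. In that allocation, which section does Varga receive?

Varga receives Section 2pm.

This is a one-to-one assignment (maximum-weight bipartite matching).
Optimal: Rossi→Section 4pm (60 points), Costa→Section 10am (90 points), Ivanova→Section 3pm (93 points), Varga→Section 2pm (90 points) — total 60+90+93+90 = 333 points.
Column-greedy (each section in turn goes to its best remaining student) gives 261 points, worse by 72.
Next-best assignment: Rossi→Section 4pm, Costa→Section 2pm, Ivanova→Section 10am, Varga→Section 3pm = 332 points.
No other one-to-one assignment exceeds 333 points.
Varga's own top section is Section 3pm (91 points), but forcing Varga→Section 3pm and reassigning the rest optimally gives only 332 points — worse by 1.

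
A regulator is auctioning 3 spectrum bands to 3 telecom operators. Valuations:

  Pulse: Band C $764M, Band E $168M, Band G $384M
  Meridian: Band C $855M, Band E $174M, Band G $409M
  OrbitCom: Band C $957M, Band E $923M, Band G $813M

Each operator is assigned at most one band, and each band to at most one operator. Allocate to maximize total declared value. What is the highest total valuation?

Maximum total: $2162M

This is the linear assignment problem.
Optimal: Pulse→Band G ($384M), Meridian→Band C ($855M), OrbitCom→Band E ($923M) — total 384+855+923 = $2162M.
Max-entry greedy (repeatedly take the single best remaining cell) gives $1534M, worse by 628.
Swapping Pulse↔OrbitCom (Pulse→Band E $168M, OrbitCom→Band G $813M) loses 326.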